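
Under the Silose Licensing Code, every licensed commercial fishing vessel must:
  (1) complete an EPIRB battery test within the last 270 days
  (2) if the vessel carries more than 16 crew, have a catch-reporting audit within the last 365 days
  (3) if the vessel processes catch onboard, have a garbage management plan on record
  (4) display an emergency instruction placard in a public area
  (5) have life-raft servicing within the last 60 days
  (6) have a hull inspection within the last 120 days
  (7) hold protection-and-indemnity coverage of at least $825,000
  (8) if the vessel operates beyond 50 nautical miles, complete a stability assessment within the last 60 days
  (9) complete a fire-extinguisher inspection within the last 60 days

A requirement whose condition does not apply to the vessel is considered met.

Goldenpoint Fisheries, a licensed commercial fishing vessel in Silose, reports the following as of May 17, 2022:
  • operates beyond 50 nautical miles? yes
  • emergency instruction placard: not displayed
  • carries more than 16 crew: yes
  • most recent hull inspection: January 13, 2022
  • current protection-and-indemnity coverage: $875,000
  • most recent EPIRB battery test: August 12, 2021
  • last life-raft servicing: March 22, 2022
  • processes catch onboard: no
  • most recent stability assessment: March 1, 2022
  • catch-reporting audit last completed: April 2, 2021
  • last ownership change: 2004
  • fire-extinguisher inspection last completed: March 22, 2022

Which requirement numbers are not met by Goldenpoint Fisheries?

1, 2, 4, 6, 8

1. EPIRB battery test 278 days ago vs limit 270 → not met
2. condition 'carries more than 16 crew' holds; catch-reporting audit 410 days ago vs limit 365 → not met
3. condition 'processes catch onboard' does not hold → requirement n/a → met
4. emergency instruction placard absent → not met
5. life-raft servicing 56 days ago vs limit 60 → met
6. hull inspection 124 days ago vs limit 120 → not met
7. protection-and-indemnity coverage $875,000 ≥ $825,000 → met
8. condition 'operates beyond 50 nautical miles' holds; stability assessment 77 days ago vs limit 60 → not met
9. fire-extinguisher inspection 56 days ago vs limit 60 → met
Not met: 1, 2, 4, 6, 8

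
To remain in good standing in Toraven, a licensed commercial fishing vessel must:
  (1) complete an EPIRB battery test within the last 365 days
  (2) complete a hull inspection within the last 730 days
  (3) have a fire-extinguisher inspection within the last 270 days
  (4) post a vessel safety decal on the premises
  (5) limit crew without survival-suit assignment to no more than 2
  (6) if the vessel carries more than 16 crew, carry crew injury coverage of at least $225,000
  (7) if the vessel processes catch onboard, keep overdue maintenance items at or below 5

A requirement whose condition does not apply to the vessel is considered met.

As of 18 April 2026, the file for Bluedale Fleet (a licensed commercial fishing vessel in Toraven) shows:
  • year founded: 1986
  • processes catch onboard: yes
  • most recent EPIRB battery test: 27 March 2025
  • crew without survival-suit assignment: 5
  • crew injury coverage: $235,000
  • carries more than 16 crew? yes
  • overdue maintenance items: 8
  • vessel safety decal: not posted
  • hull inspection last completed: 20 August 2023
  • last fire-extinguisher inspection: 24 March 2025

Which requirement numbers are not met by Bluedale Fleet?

1. EPIRB battery test 387 days ago vs limit 365 → not met
2. hull inspection 972 days ago vs limit 730 → not met
3. fire-extinguisher inspection 390 days ago vs limit 270 → not met
4. vessel safety decal absent → not met
5. crew without survival-suit assignment 5 > 2 → not met
6. condition 'carries more than 16 crew' holds; crew injury coverage $235,000 ≥ $225,000 → met
7. condition 'processes catch onboard' holds; overdue maintenance items 8 > 5 → not met
Not met: 1, 2, 3, 4, 5, 7

1, 2, 3, 4, 5, 7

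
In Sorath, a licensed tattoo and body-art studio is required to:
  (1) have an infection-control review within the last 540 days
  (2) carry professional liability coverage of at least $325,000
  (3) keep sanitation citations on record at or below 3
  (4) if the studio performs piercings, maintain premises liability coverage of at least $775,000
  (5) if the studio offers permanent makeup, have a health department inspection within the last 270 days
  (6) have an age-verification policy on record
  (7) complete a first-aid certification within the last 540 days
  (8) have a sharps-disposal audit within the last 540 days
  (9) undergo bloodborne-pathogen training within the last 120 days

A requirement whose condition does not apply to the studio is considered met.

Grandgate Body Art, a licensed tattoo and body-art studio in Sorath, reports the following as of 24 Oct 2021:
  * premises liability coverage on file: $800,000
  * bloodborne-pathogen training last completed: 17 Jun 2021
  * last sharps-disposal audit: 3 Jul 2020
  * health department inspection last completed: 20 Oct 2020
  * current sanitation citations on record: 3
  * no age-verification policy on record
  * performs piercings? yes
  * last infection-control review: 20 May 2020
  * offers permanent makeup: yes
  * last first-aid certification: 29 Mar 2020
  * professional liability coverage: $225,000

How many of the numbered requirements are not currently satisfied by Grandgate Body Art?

5

1. infection-control review 522 days ago vs limit 540 → met
2. professional liability coverage $225,000 < $325,000 → not met
3. sanitation citations on record 3 ≤ 3 → met
4. condition 'performs piercings' holds; premises liability coverage $800,000 ≥ $775,000 → met
5. condition 'offers permanent makeup' holds; health department inspection 369 days ago vs limit 270 → not met
6. age-verification policy absent → not met
7. first-aid certification 574 days ago vs limit 540 → not met
8. sharps-disposal audit 478 days ago vs limit 540 → met
9. bloodborne-pathogen training 129 days ago vs limit 120 → not met
Not met: 5 of 9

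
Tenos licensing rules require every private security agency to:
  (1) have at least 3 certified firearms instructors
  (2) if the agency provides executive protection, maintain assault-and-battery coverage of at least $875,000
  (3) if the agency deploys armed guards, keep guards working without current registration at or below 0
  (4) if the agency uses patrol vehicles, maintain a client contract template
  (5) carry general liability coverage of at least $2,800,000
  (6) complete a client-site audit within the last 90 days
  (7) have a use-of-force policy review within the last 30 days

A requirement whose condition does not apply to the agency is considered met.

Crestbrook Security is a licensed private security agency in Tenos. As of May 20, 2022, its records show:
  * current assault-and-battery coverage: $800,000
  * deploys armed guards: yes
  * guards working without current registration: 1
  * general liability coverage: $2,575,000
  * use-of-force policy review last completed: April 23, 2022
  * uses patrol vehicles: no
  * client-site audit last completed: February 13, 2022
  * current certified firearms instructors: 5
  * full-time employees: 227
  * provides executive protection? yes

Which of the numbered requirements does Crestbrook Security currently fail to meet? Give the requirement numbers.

2, 3, 5, 6

1. certified firearms instructors 5 ≥ 3 → met
2. condition 'provides executive protection' holds; assault-and-battery coverage $800,000 < $875,000 → not met
3. condition 'deploys armed guards' holds; guards working without current registration 1 > 0 → not met
4. condition 'uses patrol vehicles' does not hold → requirement n/a → met
5. general liability coverage $2,575,000 < $2,800,000 → not met
6. client-site audit 96 days ago vs limit 90 → not met
7. use-of-force policy review 27 days ago vs limit 30 → met
Not met: 2, 3, 5, 6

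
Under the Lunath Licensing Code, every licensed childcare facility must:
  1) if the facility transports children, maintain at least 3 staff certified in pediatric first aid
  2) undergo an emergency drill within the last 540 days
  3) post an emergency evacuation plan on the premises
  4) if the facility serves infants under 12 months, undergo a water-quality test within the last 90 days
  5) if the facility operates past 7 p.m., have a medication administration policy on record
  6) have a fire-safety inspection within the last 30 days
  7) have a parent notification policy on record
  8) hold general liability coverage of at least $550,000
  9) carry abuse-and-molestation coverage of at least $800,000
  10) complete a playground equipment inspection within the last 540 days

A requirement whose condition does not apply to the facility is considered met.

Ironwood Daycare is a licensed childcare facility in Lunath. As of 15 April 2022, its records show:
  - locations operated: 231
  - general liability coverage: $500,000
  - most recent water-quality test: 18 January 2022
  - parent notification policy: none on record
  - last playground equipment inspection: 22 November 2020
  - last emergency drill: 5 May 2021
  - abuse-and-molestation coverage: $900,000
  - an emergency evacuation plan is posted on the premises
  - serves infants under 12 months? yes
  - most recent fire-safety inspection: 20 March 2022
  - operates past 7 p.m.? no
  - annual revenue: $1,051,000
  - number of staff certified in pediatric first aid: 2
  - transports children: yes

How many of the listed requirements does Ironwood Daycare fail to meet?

1. condition 'transports children' holds; staff certified in pediatric first aid 2 < 3 → not met
2. emergency drill 345 days ago vs limit 540 → met
3. emergency evacuation plan present → met
4. condition 'serves infants under 12 months' holds; water-quality test 87 days ago vs limit 90 → met
5. condition 'operates past 7 p.m.' does not hold → requirement n/a → met
6. fire-safety inspection 26 days ago vs limit 30 → met
7. parent notification policy absent → not met
8. general liability coverage $500,000 < $550,000 → not met
9. abuse-and-molestation coverage $900,000 ≥ $800,000 → met
10. playground equipment inspection 509 days ago vs limit 540 → met
Not met: 3 of 10

3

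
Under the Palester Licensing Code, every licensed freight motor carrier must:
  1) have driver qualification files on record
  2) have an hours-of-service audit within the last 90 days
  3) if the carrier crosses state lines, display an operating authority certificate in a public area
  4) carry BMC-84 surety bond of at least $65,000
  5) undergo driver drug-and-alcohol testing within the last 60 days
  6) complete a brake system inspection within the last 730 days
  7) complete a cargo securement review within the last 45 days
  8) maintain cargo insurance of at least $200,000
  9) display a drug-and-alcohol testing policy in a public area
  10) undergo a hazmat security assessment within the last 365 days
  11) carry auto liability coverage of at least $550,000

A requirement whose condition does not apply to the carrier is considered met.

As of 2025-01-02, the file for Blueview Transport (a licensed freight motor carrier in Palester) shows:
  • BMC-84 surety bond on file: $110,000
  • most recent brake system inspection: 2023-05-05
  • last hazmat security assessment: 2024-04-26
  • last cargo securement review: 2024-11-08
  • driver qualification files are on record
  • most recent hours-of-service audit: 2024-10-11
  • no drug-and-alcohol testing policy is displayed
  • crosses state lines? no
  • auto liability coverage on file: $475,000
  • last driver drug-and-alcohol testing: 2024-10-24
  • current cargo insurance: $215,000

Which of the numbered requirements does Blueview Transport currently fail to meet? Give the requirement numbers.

1. driver qualification files present → met
2. hours-of-service audit 83 days ago vs limit 90 → met
3. condition 'crosses state lines' does not hold → requirement n/a → met
4. BMC-84 surety bond $110,000 ≥ $65,000 → met
5. driver drug-and-alcohol testing 70 days ago vs limit 60 → not met
6. brake system inspection 608 days ago vs limit 730 → met
7. cargo securement review 55 days ago vs limit 45 → not met
8. cargo insurance $215,000 ≥ $200,000 → met
9. drug-and-alcohol testing policy absent → not met
10. hazmat security assessment 251 days ago vs limit 365 → met
11. auto liability coverage $475,000 < $550,000 → not met
Not met: 5, 7, 9, 11

5, 7, 9, 11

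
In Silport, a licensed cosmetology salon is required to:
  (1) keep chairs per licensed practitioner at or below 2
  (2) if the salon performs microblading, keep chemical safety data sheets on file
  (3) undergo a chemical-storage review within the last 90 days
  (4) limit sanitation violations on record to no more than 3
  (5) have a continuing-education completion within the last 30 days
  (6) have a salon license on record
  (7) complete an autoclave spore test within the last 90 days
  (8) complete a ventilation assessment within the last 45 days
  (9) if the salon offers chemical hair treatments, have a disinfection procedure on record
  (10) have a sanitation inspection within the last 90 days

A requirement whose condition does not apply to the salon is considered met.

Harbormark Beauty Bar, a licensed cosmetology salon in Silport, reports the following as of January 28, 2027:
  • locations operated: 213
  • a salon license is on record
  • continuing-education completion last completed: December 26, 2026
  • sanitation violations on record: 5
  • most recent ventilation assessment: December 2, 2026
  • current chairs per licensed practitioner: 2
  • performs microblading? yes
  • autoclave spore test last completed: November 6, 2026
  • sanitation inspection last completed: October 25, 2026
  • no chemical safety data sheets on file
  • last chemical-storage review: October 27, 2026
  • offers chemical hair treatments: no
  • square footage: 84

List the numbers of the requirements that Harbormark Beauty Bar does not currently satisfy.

1. chairs per licensed practitioner 2 ≤ 2 → met
2. condition 'performs microblading' holds; chemical safety data sheets absent → not met
3. chemical-storage review 93 days ago vs limit 90 → not met
4. sanitation violations on record 5 > 3 → not met
5. continuing-education completion 33 days ago vs limit 30 → not met
6. salon license present → met
7. autoclave spore test 83 days ago vs limit 90 → met
8. ventilation assessment 57 days ago vs limit 45 → not met
9. condition 'offers chemical hair treatments' does not hold → requirement n/a → met
10. sanitation inspection 95 days ago vs limit 90 → not met
Not met: 2, 3, 4, 5, 8, 10

2, 3, 4, 5, 8, 10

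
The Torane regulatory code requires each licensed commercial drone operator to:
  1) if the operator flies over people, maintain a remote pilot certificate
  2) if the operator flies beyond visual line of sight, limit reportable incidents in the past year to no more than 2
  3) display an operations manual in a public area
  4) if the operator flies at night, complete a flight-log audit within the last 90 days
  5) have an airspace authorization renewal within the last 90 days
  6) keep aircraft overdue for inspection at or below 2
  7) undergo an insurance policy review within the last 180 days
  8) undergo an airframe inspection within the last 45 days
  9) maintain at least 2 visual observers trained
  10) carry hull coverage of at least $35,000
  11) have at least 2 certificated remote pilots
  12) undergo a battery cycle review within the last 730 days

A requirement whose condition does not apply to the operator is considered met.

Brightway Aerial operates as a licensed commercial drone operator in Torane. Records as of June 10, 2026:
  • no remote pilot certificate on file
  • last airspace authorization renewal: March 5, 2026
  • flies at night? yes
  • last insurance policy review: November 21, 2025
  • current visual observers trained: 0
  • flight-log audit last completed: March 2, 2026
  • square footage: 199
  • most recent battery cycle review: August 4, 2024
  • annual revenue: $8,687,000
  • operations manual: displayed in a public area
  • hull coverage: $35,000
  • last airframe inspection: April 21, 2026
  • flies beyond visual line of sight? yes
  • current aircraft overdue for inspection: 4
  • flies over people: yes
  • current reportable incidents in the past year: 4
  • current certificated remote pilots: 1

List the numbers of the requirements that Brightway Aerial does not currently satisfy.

1. condition 'flies over people' holds; remote pilot certificate absent → not met
2. condition 'flies beyond visual line of sight' holds; reportable incidents in the past year 4 > 2 → not met
3. operations manual present → met
4. condition 'flies at night' holds; flight-log audit 100 days ago vs limit 90 → not met
5. airspace authorization renewal 97 days ago vs limit 90 → not met
6. aircraft overdue for inspection 4 > 2 → not met
7. insurance policy review 201 days ago vs limit 180 → not met
8. airframe inspection 50 days ago vs limit 45 → not met
9. visual observers trained 0 < 2 → not met
10. hull coverage $35,000 ≥ $35,000 → met
11. certificated remote pilots 1 < 2 → not met
12. battery cycle review 675 days ago vs limit 730 → met
Not met: 1, 2, 4, 5, 6, 7, 8, 9, 11

1, 2, 4, 5, 6, 7, 8, 9, 11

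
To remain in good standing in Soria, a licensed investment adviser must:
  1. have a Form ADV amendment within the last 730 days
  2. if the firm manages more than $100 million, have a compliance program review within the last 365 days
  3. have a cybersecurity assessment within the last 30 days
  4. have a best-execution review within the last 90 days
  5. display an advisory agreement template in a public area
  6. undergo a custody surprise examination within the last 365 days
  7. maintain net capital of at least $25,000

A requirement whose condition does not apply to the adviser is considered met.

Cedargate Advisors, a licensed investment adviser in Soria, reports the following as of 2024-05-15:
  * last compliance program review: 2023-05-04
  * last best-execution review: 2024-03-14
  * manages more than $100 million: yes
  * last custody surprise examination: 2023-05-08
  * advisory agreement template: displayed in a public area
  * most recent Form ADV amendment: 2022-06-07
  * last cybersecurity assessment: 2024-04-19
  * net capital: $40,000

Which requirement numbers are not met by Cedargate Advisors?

2, 6

1. Form ADV amendment 708 days ago vs limit 730 → met
2. condition 'manages more than $100 million' holds; compliance program review 377 days ago vs limit 365 → not met
3. cybersecurity assessment 26 days ago vs limit 30 → met
4. best-execution review 62 days ago vs limit 90 → met
5. advisory agreement template present → met
6. custody surprise examination 373 days ago vs limit 365 → not met
7. net capital $40,000 ≥ $25,000 → met
Not met: 2, 6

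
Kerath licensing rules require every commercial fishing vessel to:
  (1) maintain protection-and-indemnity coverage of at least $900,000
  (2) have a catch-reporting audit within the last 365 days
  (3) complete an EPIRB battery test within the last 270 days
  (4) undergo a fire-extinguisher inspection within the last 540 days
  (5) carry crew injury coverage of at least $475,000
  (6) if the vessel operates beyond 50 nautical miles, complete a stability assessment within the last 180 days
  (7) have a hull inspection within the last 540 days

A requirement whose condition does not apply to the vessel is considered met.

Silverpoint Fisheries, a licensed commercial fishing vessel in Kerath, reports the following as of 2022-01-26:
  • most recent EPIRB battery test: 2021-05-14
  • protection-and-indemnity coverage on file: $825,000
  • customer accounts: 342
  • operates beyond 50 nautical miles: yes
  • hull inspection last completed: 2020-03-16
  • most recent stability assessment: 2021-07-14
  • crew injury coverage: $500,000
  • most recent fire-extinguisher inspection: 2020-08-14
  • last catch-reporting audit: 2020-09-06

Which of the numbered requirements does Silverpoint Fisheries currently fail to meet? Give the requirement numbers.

1, 2, 6, 7

1. protection-and-indemnity coverage $825,000 < $900,000 → not met
2. catch-reporting audit 507 days ago vs limit 365 → not met
3. EPIRB battery test 257 days ago vs limit 270 → met
4. fire-extinguisher inspection 530 days ago vs limit 540 → met
5. crew injury coverage $500,000 ≥ $475,000 → met
6. condition 'operates beyond 50 nautical miles' holds; stability assessment 196 days ago vs limit 180 → not met
7. hull inspection 681 days ago vs limit 540 → not met
Not met: 1, 2, 6, 7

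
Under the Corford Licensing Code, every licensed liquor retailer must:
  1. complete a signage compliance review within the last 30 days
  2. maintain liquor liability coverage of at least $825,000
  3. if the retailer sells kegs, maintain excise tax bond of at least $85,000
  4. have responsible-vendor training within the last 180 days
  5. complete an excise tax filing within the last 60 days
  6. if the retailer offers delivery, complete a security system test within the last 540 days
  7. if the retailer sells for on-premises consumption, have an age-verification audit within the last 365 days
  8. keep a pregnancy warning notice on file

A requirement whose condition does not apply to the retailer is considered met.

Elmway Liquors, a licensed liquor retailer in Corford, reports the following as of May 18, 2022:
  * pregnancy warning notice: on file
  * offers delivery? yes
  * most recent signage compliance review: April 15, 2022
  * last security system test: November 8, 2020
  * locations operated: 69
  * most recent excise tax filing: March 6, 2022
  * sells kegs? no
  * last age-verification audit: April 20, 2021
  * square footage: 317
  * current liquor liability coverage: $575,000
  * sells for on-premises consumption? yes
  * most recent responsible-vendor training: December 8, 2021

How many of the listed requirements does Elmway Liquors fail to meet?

5

1. signage compliance review 33 days ago vs limit 30 → not met
2. liquor liability coverage $575,000 < $825,000 → not met
3. condition 'sells kegs' does not hold → requirement n/a → met
4. responsible-vendor training 161 days ago vs limit 180 → met
5. excise tax filing 73 days ago vs limit 60 → not met
6. condition 'offers delivery' holds; security system test 556 days ago vs limit 540 → not met
7. condition 'sells for on-premises consumption' holds; age-verification audit 393 days ago vs limit 365 → not met
8. pregnancy warning notice present → met
Not met: 5 of 8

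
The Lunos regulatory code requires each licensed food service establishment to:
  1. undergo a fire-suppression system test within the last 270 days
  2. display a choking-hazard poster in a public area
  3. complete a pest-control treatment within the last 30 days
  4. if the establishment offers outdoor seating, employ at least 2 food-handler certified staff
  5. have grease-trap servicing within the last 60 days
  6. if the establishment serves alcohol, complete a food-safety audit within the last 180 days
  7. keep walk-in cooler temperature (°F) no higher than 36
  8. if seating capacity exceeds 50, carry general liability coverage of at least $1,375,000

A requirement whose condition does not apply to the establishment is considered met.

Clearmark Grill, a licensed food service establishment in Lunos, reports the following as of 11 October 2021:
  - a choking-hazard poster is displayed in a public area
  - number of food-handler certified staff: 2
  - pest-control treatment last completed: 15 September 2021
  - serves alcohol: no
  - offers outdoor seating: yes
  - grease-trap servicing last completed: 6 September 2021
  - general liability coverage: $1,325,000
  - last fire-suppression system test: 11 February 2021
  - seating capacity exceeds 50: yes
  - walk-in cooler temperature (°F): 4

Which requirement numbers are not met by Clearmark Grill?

8

1. fire-suppression system test 242 days ago vs limit 270 → met
2. choking-hazard poster present → met
3. pest-control treatment 26 days ago vs limit 30 → met
4. condition 'offers outdoor seating' holds; food-handler certified staff 2 ≥ 2 → met
5. grease-trap servicing 35 days ago vs limit 60 → met
6. condition 'serves alcohol' does not hold → requirement n/a → met
7. walk-in cooler temperature (°F) 4 ≤ 36 → met
8. condition 'seating capacity exceeds 50' holds; general liability coverage $1,325,000 < $1,375,000 → not met
Not met: 8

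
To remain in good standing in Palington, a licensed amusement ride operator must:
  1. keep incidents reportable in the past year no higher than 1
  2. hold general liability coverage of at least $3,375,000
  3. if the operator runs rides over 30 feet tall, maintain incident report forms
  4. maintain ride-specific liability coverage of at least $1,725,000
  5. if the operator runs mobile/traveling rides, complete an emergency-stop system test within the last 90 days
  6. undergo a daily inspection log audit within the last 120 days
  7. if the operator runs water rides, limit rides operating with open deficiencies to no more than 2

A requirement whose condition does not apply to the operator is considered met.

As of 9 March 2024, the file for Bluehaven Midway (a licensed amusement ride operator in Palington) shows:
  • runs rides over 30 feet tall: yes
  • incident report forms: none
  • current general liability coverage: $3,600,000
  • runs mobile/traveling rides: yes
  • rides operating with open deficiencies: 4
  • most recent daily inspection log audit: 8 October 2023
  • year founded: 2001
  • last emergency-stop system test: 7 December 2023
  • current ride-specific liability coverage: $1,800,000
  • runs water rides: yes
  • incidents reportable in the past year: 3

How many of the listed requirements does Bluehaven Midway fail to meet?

5

1. incidents reportable in the past year 3 > 1 → not met
2. general liability coverage $3,600,000 ≥ $3,375,000 → met
3. condition 'runs rides over 30 feet tall' holds; incident report forms absent → not met
4. ride-specific liability coverage $1,800,000 ≥ $1,725,000 → met
5. condition 'runs mobile/traveling rides' holds; emergency-stop system test 93 days ago vs limit 90 → not met
6. daily inspection log audit 153 days ago vs limit 120 → not met
7. condition 'runs water rides' holds; rides operating with open deficiencies 4 > 2 → not met
Not met: 5 of 7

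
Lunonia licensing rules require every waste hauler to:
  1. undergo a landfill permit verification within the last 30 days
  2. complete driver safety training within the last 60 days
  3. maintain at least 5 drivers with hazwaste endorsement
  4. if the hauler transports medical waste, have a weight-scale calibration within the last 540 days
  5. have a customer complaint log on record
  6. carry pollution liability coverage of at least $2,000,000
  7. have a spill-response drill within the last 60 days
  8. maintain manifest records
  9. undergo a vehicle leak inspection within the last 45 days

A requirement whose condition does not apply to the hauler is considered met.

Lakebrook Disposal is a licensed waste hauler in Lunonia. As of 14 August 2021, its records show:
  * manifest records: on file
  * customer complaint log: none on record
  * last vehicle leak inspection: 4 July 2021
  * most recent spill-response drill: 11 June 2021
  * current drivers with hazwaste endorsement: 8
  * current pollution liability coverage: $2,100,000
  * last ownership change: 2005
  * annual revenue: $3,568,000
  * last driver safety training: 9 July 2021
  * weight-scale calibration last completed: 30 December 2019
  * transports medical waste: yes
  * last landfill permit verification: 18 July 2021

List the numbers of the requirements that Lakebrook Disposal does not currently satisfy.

4, 5, 7

1. landfill permit verification 27 days ago vs limit 30 → met
2. driver safety training 36 days ago vs limit 60 → met
3. drivers with hazwaste endorsement 8 ≥ 5 → met
4. condition 'transports medical waste' holds; weight-scale calibration 593 days ago vs limit 540 → not met
5. customer complaint log absent → not met
6. pollution liability coverage $2,100,000 ≥ $2,000,000 → met
7. spill-response drill 64 days ago vs limit 60 → not met
8. manifest records present → met
9. vehicle leak inspection 41 days ago vs limit 45 → met
Not met: 4, 5, 7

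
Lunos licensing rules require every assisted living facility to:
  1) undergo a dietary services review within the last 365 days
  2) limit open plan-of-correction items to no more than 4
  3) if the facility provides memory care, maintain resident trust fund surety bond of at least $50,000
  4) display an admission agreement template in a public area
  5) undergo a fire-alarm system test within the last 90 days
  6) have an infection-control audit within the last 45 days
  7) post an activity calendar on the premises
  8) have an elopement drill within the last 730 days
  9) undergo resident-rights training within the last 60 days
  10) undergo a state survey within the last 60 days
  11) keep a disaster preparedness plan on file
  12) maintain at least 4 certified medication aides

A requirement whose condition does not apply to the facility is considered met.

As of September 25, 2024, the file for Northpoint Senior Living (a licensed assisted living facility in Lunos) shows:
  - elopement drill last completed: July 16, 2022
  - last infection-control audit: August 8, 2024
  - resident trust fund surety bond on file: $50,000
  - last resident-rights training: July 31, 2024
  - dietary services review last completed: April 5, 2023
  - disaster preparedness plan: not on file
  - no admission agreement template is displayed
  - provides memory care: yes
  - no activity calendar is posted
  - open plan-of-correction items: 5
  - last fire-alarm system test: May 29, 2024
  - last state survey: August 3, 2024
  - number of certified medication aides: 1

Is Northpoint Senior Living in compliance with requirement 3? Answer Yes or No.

Yes

3. condition 'provides memory care' holds; resident trust fund surety bond $50,000 ≥ $50,000 → met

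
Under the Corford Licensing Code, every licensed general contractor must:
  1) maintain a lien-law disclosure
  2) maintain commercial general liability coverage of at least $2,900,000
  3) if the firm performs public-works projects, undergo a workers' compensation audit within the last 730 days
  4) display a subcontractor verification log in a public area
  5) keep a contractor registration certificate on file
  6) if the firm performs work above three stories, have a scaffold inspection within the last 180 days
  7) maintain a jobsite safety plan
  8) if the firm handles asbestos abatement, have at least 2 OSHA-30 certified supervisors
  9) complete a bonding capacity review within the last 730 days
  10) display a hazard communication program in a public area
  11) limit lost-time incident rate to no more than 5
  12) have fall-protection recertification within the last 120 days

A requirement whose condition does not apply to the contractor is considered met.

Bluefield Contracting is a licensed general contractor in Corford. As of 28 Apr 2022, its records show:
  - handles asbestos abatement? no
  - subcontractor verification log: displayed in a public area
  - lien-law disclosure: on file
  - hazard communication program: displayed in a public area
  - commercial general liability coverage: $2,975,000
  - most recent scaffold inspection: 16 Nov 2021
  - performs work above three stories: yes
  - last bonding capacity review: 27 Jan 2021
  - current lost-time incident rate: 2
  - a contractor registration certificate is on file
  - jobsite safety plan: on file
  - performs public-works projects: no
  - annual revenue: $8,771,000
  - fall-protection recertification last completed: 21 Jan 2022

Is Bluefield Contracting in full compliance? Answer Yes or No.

Yes

1. lien-law disclosure present → met
2. commercial general liability coverage $2,975,000 ≥ $2,900,000 → met
3. condition 'performs public-works projects' does not hold → requirement n/a → met
4. subcontractor verification log present → met
5. contractor registration certificate present → met
6. condition 'performs work above three stories' holds; scaffold inspection 163 days ago vs limit 180 → met
7. jobsite safety plan present → met
8. condition 'handles asbestos abatement' does not hold → requirement n/a → met
9. bonding capacity review 456 days ago vs limit 730 → met
10. hazard communication program present → met
11. lost-time incident rate 2 ≤ 5 → met
12. fall-protection recertification 97 days ago vs limit 120 → met
All met.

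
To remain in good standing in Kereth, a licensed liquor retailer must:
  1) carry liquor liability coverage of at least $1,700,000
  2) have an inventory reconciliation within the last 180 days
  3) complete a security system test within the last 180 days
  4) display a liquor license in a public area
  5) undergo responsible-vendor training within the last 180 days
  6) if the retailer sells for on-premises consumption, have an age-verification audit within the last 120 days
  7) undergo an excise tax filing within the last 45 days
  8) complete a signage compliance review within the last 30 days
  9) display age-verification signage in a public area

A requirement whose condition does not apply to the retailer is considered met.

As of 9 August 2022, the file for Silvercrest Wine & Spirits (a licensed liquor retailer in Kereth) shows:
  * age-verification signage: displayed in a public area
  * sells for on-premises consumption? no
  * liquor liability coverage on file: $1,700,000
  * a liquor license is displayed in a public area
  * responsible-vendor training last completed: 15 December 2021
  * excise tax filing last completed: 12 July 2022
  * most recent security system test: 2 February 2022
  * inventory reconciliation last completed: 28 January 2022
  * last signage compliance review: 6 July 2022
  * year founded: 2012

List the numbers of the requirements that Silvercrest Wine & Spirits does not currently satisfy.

1. liquor liability coverage $1,700,000 ≥ $1,700,000 → met
2. inventory reconciliation 193 days ago vs limit 180 → not met
3. security system test 188 days ago vs limit 180 → not met
4. liquor license present → met
5. responsible-vendor training 237 days ago vs limit 180 → not met
6. condition 'sells for on-premises consumption' does not hold → requirement n/a → met
7. excise tax filing 28 days ago vs limit 45 → met
8. signage compliance review 34 days ago vs limit 30 → not met
9. age-verification signage present → met
Not met: 2, 3, 5, 8

2, 3, 5, 8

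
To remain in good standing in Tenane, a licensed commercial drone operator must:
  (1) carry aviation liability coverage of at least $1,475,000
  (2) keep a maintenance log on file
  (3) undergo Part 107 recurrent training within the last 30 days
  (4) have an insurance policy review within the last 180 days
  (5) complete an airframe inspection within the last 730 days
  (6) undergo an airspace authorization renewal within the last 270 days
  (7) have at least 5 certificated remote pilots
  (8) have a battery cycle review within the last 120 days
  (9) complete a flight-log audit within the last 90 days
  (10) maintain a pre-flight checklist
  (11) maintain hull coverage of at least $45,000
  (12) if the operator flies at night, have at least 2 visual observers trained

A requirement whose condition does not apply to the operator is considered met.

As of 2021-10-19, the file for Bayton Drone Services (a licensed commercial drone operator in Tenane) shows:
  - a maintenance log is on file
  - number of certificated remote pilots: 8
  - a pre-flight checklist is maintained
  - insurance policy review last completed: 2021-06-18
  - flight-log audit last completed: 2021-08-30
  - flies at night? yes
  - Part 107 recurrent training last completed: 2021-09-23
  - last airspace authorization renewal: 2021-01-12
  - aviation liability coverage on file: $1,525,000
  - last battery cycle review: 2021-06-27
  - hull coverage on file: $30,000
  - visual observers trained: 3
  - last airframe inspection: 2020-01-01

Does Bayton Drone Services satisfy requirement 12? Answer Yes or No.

Yes

12. condition 'flies at night' holds; visual observers trained 3 ≥ 2 → met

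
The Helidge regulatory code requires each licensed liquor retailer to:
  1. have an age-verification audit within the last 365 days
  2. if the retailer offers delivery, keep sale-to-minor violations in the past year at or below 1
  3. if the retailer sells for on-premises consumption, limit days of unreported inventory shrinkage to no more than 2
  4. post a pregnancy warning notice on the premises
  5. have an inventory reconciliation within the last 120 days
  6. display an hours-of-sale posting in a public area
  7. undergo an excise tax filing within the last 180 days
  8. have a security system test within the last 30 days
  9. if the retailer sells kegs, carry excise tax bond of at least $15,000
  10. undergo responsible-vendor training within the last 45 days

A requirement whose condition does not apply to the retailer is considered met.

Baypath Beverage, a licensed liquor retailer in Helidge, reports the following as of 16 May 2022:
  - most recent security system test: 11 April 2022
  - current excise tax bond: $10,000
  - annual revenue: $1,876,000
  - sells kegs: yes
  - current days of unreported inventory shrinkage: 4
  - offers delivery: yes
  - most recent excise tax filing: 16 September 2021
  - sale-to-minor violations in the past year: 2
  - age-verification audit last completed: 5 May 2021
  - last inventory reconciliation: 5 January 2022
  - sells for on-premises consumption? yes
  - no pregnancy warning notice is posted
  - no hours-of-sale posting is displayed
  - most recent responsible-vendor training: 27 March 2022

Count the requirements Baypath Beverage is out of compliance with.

1. age-verification audit 376 days ago vs limit 365 → not met
2. condition 'offers delivery' holds; sale-to-minor violations in the past year 2 > 1 → not met
3. condition 'sells for on-premises consumption' holds; days of unreported inventory shrinkage 4 > 2 → not met
4. pregnancy warning notice absent → not met
5. inventory reconciliation 131 days ago vs limit 120 → not met
6. hours-of-sale posting absent → not met
7. excise tax filing 242 days ago vs limit 180 → not met
8. security system test 35 days ago vs limit 30 → not met
9. condition 'sells kegs' holds; excise tax bond $10,000 < $15,000 → not met
10. responsible-vendor training 50 days ago vs limit 45 → not met
Not met: 10 of 10

10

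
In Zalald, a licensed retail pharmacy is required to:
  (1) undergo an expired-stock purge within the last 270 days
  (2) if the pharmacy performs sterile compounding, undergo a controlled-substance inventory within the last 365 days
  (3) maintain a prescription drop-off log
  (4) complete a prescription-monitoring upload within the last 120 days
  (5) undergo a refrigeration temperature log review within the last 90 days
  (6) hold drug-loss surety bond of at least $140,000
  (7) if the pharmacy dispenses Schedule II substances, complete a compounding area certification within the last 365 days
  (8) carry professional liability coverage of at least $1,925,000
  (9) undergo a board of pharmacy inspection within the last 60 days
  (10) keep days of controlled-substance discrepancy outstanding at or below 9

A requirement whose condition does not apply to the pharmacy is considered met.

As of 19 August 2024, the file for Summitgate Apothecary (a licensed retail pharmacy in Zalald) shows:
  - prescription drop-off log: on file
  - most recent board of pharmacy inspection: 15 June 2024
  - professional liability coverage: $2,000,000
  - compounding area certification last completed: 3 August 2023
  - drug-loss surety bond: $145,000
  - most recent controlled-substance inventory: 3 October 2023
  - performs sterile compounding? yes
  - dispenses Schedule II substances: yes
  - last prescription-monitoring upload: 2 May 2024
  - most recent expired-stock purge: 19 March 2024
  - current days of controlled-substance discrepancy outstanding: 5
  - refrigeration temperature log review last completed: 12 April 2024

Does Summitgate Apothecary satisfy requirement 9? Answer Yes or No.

9. board of pharmacy inspection 65 days ago vs limit 60 → not met

No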